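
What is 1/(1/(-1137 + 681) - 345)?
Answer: -456/157321 ≈ -0.0028985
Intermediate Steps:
1/(1/(-1137 + 681) - 345) = 1/(1/(-456) - 345) = 1/(-1/456 - 345) = 1/(-157321/456) = -456/157321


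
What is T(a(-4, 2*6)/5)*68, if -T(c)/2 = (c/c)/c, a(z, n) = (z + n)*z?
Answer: 85/4 ≈ 21.250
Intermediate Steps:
a(z, n) = z*(n + z) (a(z, n) = (n + z)*z = z*(n + z))
T(c) = -2/c (T(c) = -2*c/c/c = -2/c)
T(a(-4, 2*6)/5)*68 = -2*(-5/(4*(2*6 - 4)))*68 = -2*(-5/(4*(12 - 4)))*68 = -2/(-4*8*(⅕))*68 = -2/((-32*⅕))*68 = -2/(-32/5)*68 = -2*(-5/32)*68 = (5/16)*68 = 85/4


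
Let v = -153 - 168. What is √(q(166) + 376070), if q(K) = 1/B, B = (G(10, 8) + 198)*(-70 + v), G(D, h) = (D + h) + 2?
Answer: √2732342844223842/85238 ≈ 613.25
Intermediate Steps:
v = -321
G(D, h) = 2 + D + h
B = -85238 (B = ((2 + 10 + 8) + 198)*(-70 - 321) = (20 + 198)*(-391) = 218*(-391) = -85238)
q(K) = -1/85238 (q(K) = 1/(-85238) = -1/85238)
√(q(166) + 376070) = √(-1/85238 + 376070) = √(32055454659/85238) = √2732342844223842/85238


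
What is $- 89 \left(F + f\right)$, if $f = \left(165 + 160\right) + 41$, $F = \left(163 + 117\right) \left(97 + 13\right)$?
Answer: $-2773774$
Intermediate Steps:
$F = 30800$ ($F = 280 \cdot 110 = 30800$)
$f = 366$ ($f = 325 + 41 = 366$)
$- 89 \left(F + f\right) = - 89 \left(30800 + 366\right) = \left(-89\right) 31166 = -2773774$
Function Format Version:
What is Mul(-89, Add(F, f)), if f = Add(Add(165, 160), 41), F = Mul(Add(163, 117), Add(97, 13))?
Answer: -2773774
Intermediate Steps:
F = 30800 (F = Mul(280, 110) = 30800)
f = 366 (f = Add(325, 41) = 366)
Mul(-89, Add(F, f)) = Mul(-89, Add(30800, 366)) = Mul(-89, 31166) = -2773774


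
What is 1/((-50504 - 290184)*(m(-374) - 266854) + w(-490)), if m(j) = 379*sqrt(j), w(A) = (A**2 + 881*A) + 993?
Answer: I/(129120752*sqrt(374) + 90913764955*I) ≈ 1.0991e-11 + 3.0189e-13*I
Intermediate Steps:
w(A) = 993 + A**2 + 881*A
1/((-50504 - 290184)*(m(-374) - 266854) + w(-490)) = 1/((-50504 - 290184)*(379*sqrt(-374) - 266854) + (993 + (-490)**2 + 881*(-490))) = 1/(-340688*(379*(I*sqrt(374)) - 266854) + (993 + 240100 - 431690)) = 1/(-340688*(379*I*sqrt(374) - 266854) - 190597) = 1/(-340688*(-266854 + 379*I*sqrt(374)) - 190597) = 1/((90913955552 - 129120752*I*sqrt(374)) - 190597) = 1/(90913764955 - 129120752*I*sqrt(374))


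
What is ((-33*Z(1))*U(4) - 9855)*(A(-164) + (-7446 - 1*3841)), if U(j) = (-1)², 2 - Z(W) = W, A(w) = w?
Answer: 113227488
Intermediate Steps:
Z(W) = 2 - W
U(j) = 1
((-33*Z(1))*U(4) - 9855)*(A(-164) + (-7446 - 1*3841)) = (-33*(2 - 1*1)*1 - 9855)*(-164 + (-7446 - 1*3841)) = (-33*(2 - 1)*1 - 9855)*(-164 + (-7446 - 3841)) = (-33*1*1 - 9855)*(-164 - 11287) = (-33*1 - 9855)*(-11451) = (-33 - 9855)*(-11451) = -9888*(-11451) = 113227488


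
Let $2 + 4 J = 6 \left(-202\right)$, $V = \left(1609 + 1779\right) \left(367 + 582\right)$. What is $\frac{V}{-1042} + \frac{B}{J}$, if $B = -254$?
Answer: $- \frac{975552174}{316247} \approx -3084.8$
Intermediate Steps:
$V = 3215212$ ($V = 3388 \cdot 949 = 3215212$)
$J = - \frac{607}{2}$ ($J = - \frac{1}{2} + \frac{6 \left(-202\right)}{4} = - \frac{1}{2} + \frac{1}{4} \left(-1212\right) = - \frac{1}{2} - 303 = - \frac{607}{2} \approx -303.5$)
$\frac{V}{-1042} + \frac{B}{J} = \frac{3215212}{-1042} - \frac{254}{- \frac{607}{2}} = 3215212 \left(- \frac{1}{1042}\right) - - \frac{508}{607} = - \frac{1607606}{521} + \frac{508}{607} = - \frac{975552174}{316247}$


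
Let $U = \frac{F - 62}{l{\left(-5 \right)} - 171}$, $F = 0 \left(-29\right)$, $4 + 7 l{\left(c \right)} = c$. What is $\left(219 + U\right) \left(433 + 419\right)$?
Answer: $\frac{37565816}{201} \approx 1.8689 \cdot 10^{5}$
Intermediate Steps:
$l{\left(c \right)} = - \frac{4}{7} + \frac{c}{7}$
$F = 0$
$U = \frac{217}{603}$ ($U = \frac{0 - 62}{\left(- \frac{4}{7} + \frac{1}{7} \left(-5\right)\right) - 171} = - \frac{62}{\left(- \frac{4}{7} - \frac{5}{7}\right) - 171} = - \frac{62}{- \frac{9}{7} - 171} = - \frac{62}{- \frac{1206}{7}} = \left(-62\right) \left(- \frac{7}{1206}\right) = \frac{217}{603} \approx 0.35987$)
$\left(219 + U\right) \left(433 + 419\right) = \left(219 + \frac{217}{603}\right) \left(433 + 419\right) = \frac{132274}{603} \cdot 852 = \frac{37565816}{201}$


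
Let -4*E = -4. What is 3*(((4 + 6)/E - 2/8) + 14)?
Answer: 285/4 ≈ 71.250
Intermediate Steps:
E = 1 (E = -1/4*(-4) = 1)
3*(((4 + 6)/E - 2/8) + 14) = 3*(((4 + 6)/1 - 2/8) + 14) = 3*((10*1 - 2*1/8) + 14) = 3*((10 - 1/4) + 14) = 3*(39/4 + 14) = 3*(95/4) = 285/4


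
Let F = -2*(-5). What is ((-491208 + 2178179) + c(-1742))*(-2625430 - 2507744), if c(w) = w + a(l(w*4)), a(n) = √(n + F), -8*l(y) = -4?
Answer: -8650573686846 - 2566587*√42 ≈ -8.6506e+12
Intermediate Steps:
l(y) = ½ (l(y) = -⅛*(-4) = ½)
F = 10
a(n) = √(10 + n) (a(n) = √(n + 10) = √(10 + n))
c(w) = w + √42/2 (c(w) = w + √(10 + ½) = w + √(21/2) = w + √42/2)
((-491208 + 2178179) + c(-1742))*(-2625430 - 2507744) = ((-491208 + 2178179) + (-1742 + √42/2))*(-2625430 - 2507744) = (1686971 + (-1742 + √42/2))*(-5133174) = (1685229 + √42/2)*(-5133174) = -8650573686846 - 2566587*√42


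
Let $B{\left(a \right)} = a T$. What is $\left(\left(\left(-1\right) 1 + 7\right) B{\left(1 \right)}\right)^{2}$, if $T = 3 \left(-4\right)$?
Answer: $5184$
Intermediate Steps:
$T = -12$
$B{\left(a \right)} = - 12 a$ ($B{\left(a \right)} = a \left(-12\right) = - 12 a$)
$\left(\left(\left(-1\right) 1 + 7\right) B{\left(1 \right)}\right)^{2} = \left(\left(\left(-1\right) 1 + 7\right) \left(\left(-12\right) 1\right)\right)^{2} = \left(\left(-1 + 7\right) \left(-12\right)\right)^{2} = \left(6 \left(-12\right)\right)^{2} = \left(-72\right)^{2} = 5184$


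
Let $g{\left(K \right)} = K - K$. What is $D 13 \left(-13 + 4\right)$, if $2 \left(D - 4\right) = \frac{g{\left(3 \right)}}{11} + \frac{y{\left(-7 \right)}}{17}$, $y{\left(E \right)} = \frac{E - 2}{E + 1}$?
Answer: $- \frac{32175}{68} \approx -473.16$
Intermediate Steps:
$g{\left(K \right)} = 0$
$y{\left(E \right)} = \frac{-2 + E}{1 + E}$
$D = \frac{275}{68}$ ($D = 4 + \frac{\frac{0}{11} + \frac{\frac{1}{1 - 7} \left(-2 - 7\right)}{17}}{2} = 4 + \frac{0 \cdot \frac{1}{11} + \frac{1}{-6} \left(-9\right) \frac{1}{17}}{2} = 4 + \frac{0 + \left(- \frac{1}{6}\right) \left(-9\right) \frac{1}{17}}{2} = 4 + \frac{0 + \frac{3}{2} \cdot \frac{1}{17}}{2} = 4 + \frac{0 + \frac{3}{34}}{2} = 4 + \frac{1}{2} \cdot \frac{3}{34} = 4 + \frac{3}{68} = \frac{275}{68} \approx 4.0441$)
$D 13 \left(-13 + 4\right) = \frac{275 \cdot 13 \left(-13 + 4\right)}{68} = \frac{275 \cdot 13 \left(-9\right)}{68} = \frac{275}{68} \left(-117\right) = - \frac{32175}{68}$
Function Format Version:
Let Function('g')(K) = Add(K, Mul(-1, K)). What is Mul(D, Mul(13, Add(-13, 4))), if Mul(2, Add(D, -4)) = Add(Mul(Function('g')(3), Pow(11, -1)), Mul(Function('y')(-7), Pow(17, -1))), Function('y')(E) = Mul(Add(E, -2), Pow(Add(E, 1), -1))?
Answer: Rational(-32175, 68) ≈ -473.16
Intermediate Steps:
Function('g')(K) = 0
Function('y')(E) = Mul(Pow(Add(1, E), -1), Add(-2, E)) (Function('y')(E) = Mul(Add(-2, E), Pow(Add(1, E), -1)) = Mul(Pow(Add(1, E), -1), Add(-2, E)))
D = Rational(275, 68) (D = Add(4, Mul(Rational(1, 2), Add(Mul(0, Pow(11, -1)), Mul(Mul(Pow(Add(1, -7), -1), Add(-2, -7)), Pow(17, -1))))) = Add(4, Mul(Rational(1, 2), Add(Mul(0, Rational(1, 11)), Mul(Mul(Pow(-6, -1), -9), Rational(1, 17))))) = Add(4, Mul(Rational(1, 2), Add(0, Mul(Mul(Rational(-1, 6), -9), Rational(1, 17))))) = Add(4, Mul(Rational(1, 2), Add(0, Mul(Rational(3, 2), Rational(1, 17))))) = Add(4, Mul(Rational(1, 2), Add(0, Rational(3, 34)))) = Add(4, Mul(Rational(1, 2), Rational(3, 34))) = Add(4, Rational(3, 68)) = Rational(275, 68) ≈ 4.0441)
Mul(D, Mul(13, Add(-13, 4))) = Mul(Rational(275, 68), Mul(13, Add(-13, 4))) = Mul(Rational(275, 68), Mul(13, -9)) = Mul(Rational(275, 68), -117) = Rational(-32175, 68)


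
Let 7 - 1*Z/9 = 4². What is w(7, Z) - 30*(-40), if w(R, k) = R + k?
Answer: 1126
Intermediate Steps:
Z = -81 (Z = 63 - 9*4² = 63 - 9*16 = 63 - 144 = -81)
w(7, Z) - 30*(-40) = (7 - 81) - 30*(-40) = -74 + 1200 = 1126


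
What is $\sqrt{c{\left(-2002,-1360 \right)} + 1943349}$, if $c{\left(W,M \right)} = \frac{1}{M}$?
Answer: $\frac{\sqrt{224651144315}}{340} \approx 1394.0$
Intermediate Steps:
$\sqrt{c{\left(-2002,-1360 \right)} + 1943349} = \sqrt{\frac{1}{-1360} + 1943349} = \sqrt{- \frac{1}{1360} + 1943349} = \sqrt{\frac{2642954639}{1360}} = \frac{\sqrt{224651144315}}{340}$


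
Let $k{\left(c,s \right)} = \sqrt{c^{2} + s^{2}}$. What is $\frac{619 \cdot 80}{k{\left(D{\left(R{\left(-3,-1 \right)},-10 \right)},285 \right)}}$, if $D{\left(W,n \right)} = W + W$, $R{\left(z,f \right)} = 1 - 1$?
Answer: $\frac{9904}{57} \approx 173.75$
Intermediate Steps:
$R{\left(z,f \right)} = 0$
$D{\left(W,n \right)} = 2 W$
$\frac{619 \cdot 80}{k{\left(D{\left(R{\left(-3,-1 \right)},-10 \right)},285 \right)}} = \frac{619 \cdot 80}{\sqrt{\left(2 \cdot 0\right)^{2} + 285^{2}}} = \frac{49520}{\sqrt{0^{2} + 81225}} = \frac{49520}{\sqrt{0 + 81225}} = \frac{49520}{\sqrt{81225}} = \frac{49520}{285} = 49520 \cdot \frac{1}{285} = \frac{9904}{57}$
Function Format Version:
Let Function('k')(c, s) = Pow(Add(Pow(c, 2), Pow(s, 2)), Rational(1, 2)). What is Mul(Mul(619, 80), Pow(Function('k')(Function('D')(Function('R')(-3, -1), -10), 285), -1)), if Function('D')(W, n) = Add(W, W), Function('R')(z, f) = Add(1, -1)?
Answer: Rational(9904, 57) ≈ 173.75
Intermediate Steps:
Function('R')(z, f) = 0
Function('D')(W, n) = Mul(2, W)
Mul(Mul(619, 80), Pow(Function('k')(Function('D')(Function('R')(-3, -1), -10), 285), -1)) = Mul(Mul(619, 80), Pow(Pow(Add(Pow(Mul(2, 0), 2), Pow(285, 2)), Rational(1, 2)), -1)) = Mul(49520, Pow(Pow(Add(Pow(0, 2), 81225), Rational(1, 2)), -1)) = Mul(49520, Pow(Pow(Add(0, 81225), Rational(1, 2)), -1)) = Mul(49520, Pow(Pow(81225, Rational(1, 2)), -1)) = Mul(49520, Pow(285, -1)) = Mul(49520, Rational(1, 285)) = Rational(9904, 57)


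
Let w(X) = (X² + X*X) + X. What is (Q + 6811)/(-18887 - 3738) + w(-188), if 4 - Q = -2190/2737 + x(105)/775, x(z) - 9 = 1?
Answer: 676678448191999/9598316875 ≈ 70500.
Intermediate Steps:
x(z) = 10 (x(z) = 9 + 1 = 10)
w(X) = X + 2*X² (w(X) = (X² + X²) + X = 2*X² + X = X + 2*X²)
Q = 2030916/424235 (Q = 4 - (-2190/2737 + 10/775) = 4 - (-2190*1/2737 + 10*(1/775)) = 4 - (-2190/2737 + 2/155) = 4 - 1*(-333976/424235) = 4 + 333976/424235 = 2030916/424235 ≈ 4.7872)
(Q + 6811)/(-18887 - 3738) + w(-188) = (2030916/424235 + 6811)/(-18887 - 3738) - 188*(1 + 2*(-188)) = (2891495501/424235)/(-22625) - 188*(1 - 376) = (2891495501/424235)*(-1/22625) - 188*(-375) = -2891495501/9598316875 + 70500 = 676678448191999/9598316875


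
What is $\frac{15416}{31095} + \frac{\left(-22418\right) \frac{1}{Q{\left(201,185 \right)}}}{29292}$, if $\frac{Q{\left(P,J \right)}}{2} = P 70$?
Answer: $\frac{141181725493}{284787662040} \approx 0.49574$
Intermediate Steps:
$Q{\left(P,J \right)} = 140 P$ ($Q{\left(P,J \right)} = 2 P 70 = 2 \cdot 70 P = 140 P$)
$\frac{15416}{31095} + \frac{\left(-22418\right) \frac{1}{Q{\left(201,185 \right)}}}{29292} = \frac{15416}{31095} + \frac{\left(-22418\right) \frac{1}{140 \cdot 201}}{29292} = 15416 \cdot \frac{1}{31095} + - \frac{22418}{28140} \cdot \frac{1}{29292} = \frac{15416}{31095} + \left(-22418\right) \frac{1}{28140} \cdot \frac{1}{29292} = \frac{15416}{31095} - \frac{11209}{412138440} = \frac{141181725493}{284787662040}$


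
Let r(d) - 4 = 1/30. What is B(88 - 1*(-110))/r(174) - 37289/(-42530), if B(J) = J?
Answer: 23376379/467830 ≈ 49.968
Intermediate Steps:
r(d) = 121/30 (r(d) = 4 + 1/30 = 121/30)
B(88 - 1*(-110))/r(174) - 37289/(-42530) = (88 - 1*(-110))/(121/30) - 37289/(-42530) = (88 + 110)*(30/121) - 37289*(-1/42530) = 198*(30/121) + 37289/42530 = 540/11 + 37289/42530 = 23376379/467830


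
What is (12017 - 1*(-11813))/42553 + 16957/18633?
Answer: 1165595611/792890049 ≈ 1.4701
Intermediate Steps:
(12017 - 1*(-11813))/42553 + 16957/18633 = (12017 + 11813)*(1/42553) + 16957*(1/18633) = 23830*(1/42553) + 16957/18633 = 23830/42553 + 16957/18633 = 1165595611/792890049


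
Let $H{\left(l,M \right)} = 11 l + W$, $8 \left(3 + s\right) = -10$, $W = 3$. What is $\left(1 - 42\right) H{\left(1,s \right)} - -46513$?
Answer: $45939$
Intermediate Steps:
$s = - \frac{17}{4}$ ($s = -3 + \frac{1}{8} \left(-10\right) = -3 - \frac{5}{4} = - \frac{17}{4} \approx -4.25$)
$H{\left(l,M \right)} = 3 + 11 l$ ($H{\left(l,M \right)} = 11 l + 3 = 3 + 11 l$)
$\left(1 - 42\right) H{\left(1,s \right)} - -46513 = \left(1 - 42\right) \left(3 + 11 \cdot 1\right) - -46513 = - 41 \left(3 + 11\right) + 46513 = \left(-41\right) 14 + 46513 = -574 + 46513 = 45939$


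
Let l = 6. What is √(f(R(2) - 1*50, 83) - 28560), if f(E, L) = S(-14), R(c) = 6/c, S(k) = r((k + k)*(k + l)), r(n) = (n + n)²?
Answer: 4*√10759 ≈ 414.90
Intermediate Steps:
r(n) = 4*n² (r(n) = (2*n)² = 4*n²)
S(k) = 16*k²*(6 + k)² (S(k) = 4*((k + k)*(k + 6))² = 4*((2*k)*(6 + k))² = 4*(2*k*(6 + k))² = 4*(4*k²*(6 + k)²) = 16*k²*(6 + k)²)
f(E, L) = 200704 (f(E, L) = 16*(-14)²*(6 - 14)² = 16*196*(-8)² = 16*196*64 = 200704)
√(f(R(2) - 1*50, 83) - 28560) = √(200704 - 28560) = √172144 = 4*√10759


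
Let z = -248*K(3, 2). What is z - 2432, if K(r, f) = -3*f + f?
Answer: -1440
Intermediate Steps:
K(r, f) = -2*f
z = 992 (z = -(-496)*2 = -248*(-4) = 992)
z - 2432 = 992 - 2432 = -1440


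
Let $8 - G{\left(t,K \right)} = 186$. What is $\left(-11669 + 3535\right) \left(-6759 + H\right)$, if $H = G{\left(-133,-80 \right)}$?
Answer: $56425558$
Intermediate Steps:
$G{\left(t,K \right)} = -178$ ($G{\left(t,K \right)} = 8 - 186 = -178$)
$H = -178$
$\left(-11669 + 3535\right) \left(-6759 + H\right) = \left(-11669 + 3535\right) \left(-6759 - 178\right) = \left(-8134\right) \left(-6937\right) = 56425558$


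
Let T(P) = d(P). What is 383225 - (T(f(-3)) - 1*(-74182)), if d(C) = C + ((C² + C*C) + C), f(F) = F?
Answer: 309031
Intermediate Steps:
d(C) = 2*C + 2*C² (d(C) = C + ((C² + C²) + C) = C + (2*C² + C) = C + (C + 2*C²) = 2*C + 2*C²)
T(P) = 2*P*(1 + P)
383225 - (T(f(-3)) - 1*(-74182)) = 383225 - (2*(-3)*(1 - 3) - 1*(-74182)) = 383225 - (2*(-3)*(-2) + 74182) = 383225 - (12 + 74182) = 383225 - 1*74194 = 383225 - 74194 = 309031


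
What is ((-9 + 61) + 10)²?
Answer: 3844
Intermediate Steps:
((-9 + 61) + 10)² = (52 + 10)² = 62² = 3844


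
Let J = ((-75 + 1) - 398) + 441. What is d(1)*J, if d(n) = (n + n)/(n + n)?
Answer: -31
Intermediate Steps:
d(n) = 1 (d(n) = (2*n)/((2*n)) = (2*n)*(1/(2*n)) = 1)
J = -31 (J = (-74 - 398) + 441 = -472 + 441 = -31)
d(1)*J = 1*(-31) = -31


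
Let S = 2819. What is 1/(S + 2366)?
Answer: 1/5185 ≈ 0.00019286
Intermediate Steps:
1/(S + 2366) = 1/(2819 + 2366) = 1/5185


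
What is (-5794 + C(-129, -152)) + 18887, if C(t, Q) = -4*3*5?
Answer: 13033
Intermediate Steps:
C(t, Q) = -60 (C(t, Q) = -12*5 = -60)
(-5794 + C(-129, -152)) + 18887 = (-5794 - 60) + 18887 = -5854 + 18887 = 13033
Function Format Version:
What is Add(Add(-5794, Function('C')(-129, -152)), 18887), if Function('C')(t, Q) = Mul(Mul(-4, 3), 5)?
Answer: 13033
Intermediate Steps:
Function('C')(t, Q) = -60 (Function('C')(t, Q) = Mul(-12, 5) = -60)
Add(Add(-5794, Function('C')(-129, -152)), 18887) = Add(Add(-5794, -60), 18887) = Add(-5854, 18887) = 13033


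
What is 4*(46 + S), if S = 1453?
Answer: 5996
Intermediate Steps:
4*(46 + S) = 4*(46 + 1453) = 4*1499 = 5996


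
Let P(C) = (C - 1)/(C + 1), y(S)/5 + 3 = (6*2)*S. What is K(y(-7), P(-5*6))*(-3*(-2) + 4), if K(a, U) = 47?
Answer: 470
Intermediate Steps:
y(S) = -15 + 60*S (y(S) = -15 + 5*((6*2)*S) = -15 + 5*(12*S) = -15 + 60*S)
P(C) = (-1 + C)/(1 + C)
K(y(-7), P(-5*6))*(-3*(-2) + 4) = 47*(-3*(-2) + 4) = 47*(6 + 4) = 47*10 = 470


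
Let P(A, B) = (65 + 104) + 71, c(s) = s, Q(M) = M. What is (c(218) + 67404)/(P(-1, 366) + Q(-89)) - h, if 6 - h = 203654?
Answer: 30818470/151 ≈ 2.0410e+5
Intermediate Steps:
h = -203648 (h = 6 - 1*203654 = 6 - 203654 = -203648)
P(A, B) = 240 (P(A, B) = 169 + 71 = 240)
(c(218) + 67404)/(P(-1, 366) + Q(-89)) - h = (218 + 67404)/(240 - 89) - 1*(-203648) = 67622/151 + 203648 = 30818470/151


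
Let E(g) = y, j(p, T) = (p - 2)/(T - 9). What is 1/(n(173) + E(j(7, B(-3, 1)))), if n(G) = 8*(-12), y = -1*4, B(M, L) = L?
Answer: -1/100 ≈ -0.010000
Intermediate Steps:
j(p, T) = (-2 + p)/(-9 + T)
y = -4
n(G) = -96
E(g) = -4
1/(n(173) + E(j(7, B(-3, 1)))) = 1/(-96 - 4) = 1/(-100) = -1/100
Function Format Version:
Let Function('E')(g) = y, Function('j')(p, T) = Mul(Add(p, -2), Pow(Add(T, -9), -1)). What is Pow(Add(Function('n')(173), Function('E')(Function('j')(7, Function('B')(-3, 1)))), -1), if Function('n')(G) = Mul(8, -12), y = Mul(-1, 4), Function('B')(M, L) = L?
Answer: Rational(-1, 100) ≈ -0.010000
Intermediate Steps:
Function('j')(p, T) = Mul(Pow(Add(-9, T), -1), Add(-2, p)) (Function('j')(p, T) = Mul(Add(-2, p), Pow(Add(-9, T), -1)) = Mul(Pow(Add(-9, T), -1), Add(-2, p)))
y = -4
Function('n')(G) = -96
Function('E')(g) = -4
Pow(Add(Function('n')(173), Function('E')(Function('j')(7, Function('B')(-3, 1)))), -1) = Pow(Add(-96, -4), -1) = Pow(-100, -1) = Rational(-1, 100)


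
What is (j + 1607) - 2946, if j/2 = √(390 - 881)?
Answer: -1339 + 2*I*√491 ≈ -1339.0 + 44.317*I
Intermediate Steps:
j = 2*I*√491 (j = 2*√(390 - 881) = 2*√(-491) = 2*(I*√491) = 2*I*√491 ≈ 44.317*I)
(j + 1607) - 2946 = (2*I*√491 + 1607) - 2946 = (1607 + 2*I*√491) - 2946 = -1339 + 2*I*√491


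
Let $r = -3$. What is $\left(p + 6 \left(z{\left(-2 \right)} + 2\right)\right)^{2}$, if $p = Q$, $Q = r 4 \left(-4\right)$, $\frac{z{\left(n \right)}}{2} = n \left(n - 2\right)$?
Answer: $24336$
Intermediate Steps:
$z{\left(n \right)} = 2 n \left(-2 + n\right)$ ($z{\left(n \right)} = 2 n \left(n - 2\right) = 2 n \left(-2 + n\right)$)
$Q = 48$ ($Q = \left(-3\right) 4 \left(-4\right) = \left(-12\right) \left(-4\right) = 48$)
$p = 48$
$\left(p + 6 \left(z{\left(-2 \right)} + 2\right)\right)^{2} = \left(48 + 6 \left(2 \left(-2\right) \left(-2 - 2\right) + 2\right)\right)^{2} = \left(48 + 6 \left(2 \left(-2\right) \left(-4\right) + 2\right)\right)^{2} = \left(48 + 6 \left(16 + 2\right)\right)^{2} = \left(48 + 6 \cdot 18\right)^{2} = \left(48 + 108\right)^{2} = 156^{2} = 24336$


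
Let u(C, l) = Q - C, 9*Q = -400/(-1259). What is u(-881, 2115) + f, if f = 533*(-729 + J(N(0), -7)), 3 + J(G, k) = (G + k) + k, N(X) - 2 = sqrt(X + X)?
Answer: -4483347701/11331 ≈ -3.9567e+5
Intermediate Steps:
Q = 400/11331 (Q = (-400/(-1259))/9 = (-400*(-1/1259))/9 = (1/9)*(400/1259) = 400/11331 ≈ 0.035301)
N(X) = 2 + sqrt(2)*sqrt(X) (N(X) = 2 + sqrt(X + X) = 2 + sqrt(2*X) = 2 + sqrt(2)*sqrt(X))
J(G, k) = -3 + G + 2*k (J(G, k) = -3 + ((G + k) + k) = -3 + (G + 2*k) = -3 + G + 2*k)
f = -396552 (f = 533*(-729 + (-3 + (2 + sqrt(2)*sqrt(0)) + 2*(-7))) = 533*(-729 + (-3 + (2 + sqrt(2)*0) - 14)) = 533*(-729 + (-3 + (2 + 0) - 14)) = 533*(-729 + (-3 + 2 - 14)) = 533*(-729 - 15) = 533*(-744) = -396552)
u(C, l) = 400/11331 - C
u(-881, 2115) + f = (400/11331 - 1*(-881)) - 396552 = (400/11331 + 881) - 396552 = 9983011/11331 - 396552 = -4483347701/11331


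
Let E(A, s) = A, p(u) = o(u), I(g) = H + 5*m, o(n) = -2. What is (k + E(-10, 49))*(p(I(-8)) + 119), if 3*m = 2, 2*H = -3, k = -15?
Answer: -2925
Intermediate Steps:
H = -3/2 (H = (½)*(-3) = -3/2 ≈ -1.5000)
m = ⅔ (m = (⅓)*2 = ⅔ ≈ 0.66667)
I(g) = 11/6 (I(g) = -3/2 + 5*(⅔) = -3/2 + 10/3 = 11/6)
p(u) = -2
(k + E(-10, 49))*(p(I(-8)) + 119) = (-15 - 10)*(-2 + 119) = -25*117 = -2925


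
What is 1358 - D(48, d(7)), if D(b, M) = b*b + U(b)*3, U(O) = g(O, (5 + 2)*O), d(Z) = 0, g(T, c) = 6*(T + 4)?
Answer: -1882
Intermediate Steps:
g(T, c) = 24 + 6*T (g(T, c) = 6*(4 + T) = 24 + 6*T)
U(O) = 24 + 6*O
D(b, M) = 72 + b² + 18*b (D(b, M) = b*b + (24 + 6*b)*3 = b² + (72 + 18*b) = 72 + b² + 18*b)
1358 - D(48, d(7)) = 1358 - (72 + 48² + 18*48) = 1358 - (72 + 2304 + 864) = 1358 - 1*3240 = 1358 - 3240 = -1882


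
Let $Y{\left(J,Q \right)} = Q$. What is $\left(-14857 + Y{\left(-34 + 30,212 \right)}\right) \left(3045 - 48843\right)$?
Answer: $670711710$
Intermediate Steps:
$\left(-14857 + Y{\left(-34 + 30,212 \right)}\right) \left(3045 - 48843\right) = \left(-14857 + 212\right) \left(3045 - 48843\right) = \left(-14645\right) \left(-45798\right) = 670711710$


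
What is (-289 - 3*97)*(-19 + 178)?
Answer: -92220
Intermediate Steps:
(-289 - 3*97)*(-19 + 178) = (-289 - 291)*159 = -580*159 = -92220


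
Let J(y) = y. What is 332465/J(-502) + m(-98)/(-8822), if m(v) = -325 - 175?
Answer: -1466377615/2214322 ≈ -662.22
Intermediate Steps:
m(v) = -500
332465/J(-502) + m(-98)/(-8822) = 332465/(-502) - 500/(-8822) = 332465*(-1/502) - 500*(-1/8822) = -332465/502 + 250/4411 = -1466377615/2214322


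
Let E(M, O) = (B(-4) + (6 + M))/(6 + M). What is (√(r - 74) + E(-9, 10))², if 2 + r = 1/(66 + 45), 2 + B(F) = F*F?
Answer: (407 - I*√936285)²/12321 ≈ -62.547 - 63.927*I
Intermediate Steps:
B(F) = -2 + F² (B(F) = -2 + F*F = -2 + F²)
r = -221/111 (r = -2 + 1/(66 + 45) = -2 + 1/111 = -221/111 ≈ -1.9910)
E(M, O) = (20 + M)/(6 + M) (E(M, O) = ((-2 + (-4)²) + (6 + M))/(6 + M) = ((-2 + 16) + (6 + M))/(6 + M) = (14 + (6 + M))/(6 + M) = (20 + M)/(6 + M))
(√(r - 74) + E(-9, 10))² = (√(-221/111 - 74) + (20 - 9)/(6 - 9))² = (√(-8435/111) + 11/(-3))² = (I*√936285/111 - ⅓*11)² = (I*√936285/111 - 11/3)² = (-11/3 + I*√936285/111)²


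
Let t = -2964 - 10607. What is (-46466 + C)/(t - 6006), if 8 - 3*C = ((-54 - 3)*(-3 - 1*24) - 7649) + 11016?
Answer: 144296/58731 ≈ 2.4569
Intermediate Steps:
t = -13571
C = -4898/3 (C = 8/3 - (((-54 - 3)*(-3 - 1*24) - 7649) + 11016)/3 = 8/3 - ((-57*(-3 - 24) - 7649) + 11016)/3 = 8/3 - ((-57*(-27) - 7649) + 11016)/3 = 8/3 - ((1539 - 7649) + 11016)/3 = 8/3 - (-6110 + 11016)/3 = 8/3 - ⅓*4906 = 8/3 - 4906/3 = -4898/3 ≈ -1632.7)
(-46466 + C)/(t - 6006) = (-46466 - 4898/3)/(-13571 - 6006) = -144296/3/(-19577) = -144296/3*(-1/19577) = 144296/58731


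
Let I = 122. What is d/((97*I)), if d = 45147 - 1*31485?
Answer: 6831/5917 ≈ 1.1545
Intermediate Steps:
d = 13662 (d = 45147 - 31485 = 13662)
d/((97*I)) = 13662/((97*122)) = 13662/11834 = 13662*(1/11834) = 6831/5917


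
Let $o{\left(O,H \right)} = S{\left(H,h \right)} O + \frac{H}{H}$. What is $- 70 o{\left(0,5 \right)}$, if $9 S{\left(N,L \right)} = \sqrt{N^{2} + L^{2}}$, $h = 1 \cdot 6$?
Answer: $-70$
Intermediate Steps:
$h = 6$
$S{\left(N,L \right)} = \frac{\sqrt{L^{2} + N^{2}}}{9}$ ($S{\left(N,L \right)} = \frac{\sqrt{N^{2} + L^{2}}}{9} = \frac{\sqrt{L^{2} + N^{2}}}{9}$)
$o{\left(O,H \right)} = 1 + \frac{O \sqrt{36 + H^{2}}}{9}$ ($o{\left(O,H \right)} = \frac{\sqrt{6^{2} + H^{2}}}{9} O + \frac{H}{H} = \frac{\sqrt{36 + H^{2}}}{9} O + 1 = \frac{O \sqrt{36 + H^{2}}}{9} + 1 = 1 + \frac{O \sqrt{36 + H^{2}}}{9}$)
$- 70 o{\left(0,5 \right)} = - 70 \left(1 + \frac{1}{9} \cdot 0 \sqrt{36 + 5^{2}}\right) = - 70 \left(1 + \frac{1}{9} \cdot 0 \sqrt{36 + 25}\right) = - 70 \left(1 + \frac{1}{9} \cdot 0 \sqrt{61}\right) = - 70 \left(1 + 0\right) = \left(-70\right) 1 = -70$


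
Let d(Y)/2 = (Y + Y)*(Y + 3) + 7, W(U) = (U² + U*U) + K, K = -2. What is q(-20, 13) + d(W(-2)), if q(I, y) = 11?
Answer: 241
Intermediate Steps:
W(U) = -2 + 2*U² (W(U) = (U² + U*U) - 2 = (U² + U²) - 2 = 2*U² - 2 = -2 + 2*U²)
d(Y) = 14 + 4*Y*(3 + Y) (d(Y) = 2*((Y + Y)*(Y + 3) + 7) = 2*((2*Y)*(3 + Y) + 7) = 2*(2*Y*(3 + Y) + 7) = 2*(7 + 2*Y*(3 + Y)) = 14 + 4*Y*(3 + Y))
q(-20, 13) + d(W(-2)) = 11 + (14 + 4*(-2 + 2*(-2)²)² + 12*(-2 + 2*(-2)²)) = 11 + (14 + 4*(-2 + 2*4)² + 12*(-2 + 2*4)) = 11 + (14 + 4*(-2 + 8)² + 12*(-2 + 8)) = 11 + (14 + 4*6² + 12*6) = 11 + (14 + 4*36 + 72) = 11 + (14 + 144 + 72) = 11 + 230 = 241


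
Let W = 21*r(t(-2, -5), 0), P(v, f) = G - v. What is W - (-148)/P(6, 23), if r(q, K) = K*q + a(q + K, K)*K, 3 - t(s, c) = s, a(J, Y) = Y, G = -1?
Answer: -148/7 ≈ -21.143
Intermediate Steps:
P(v, f) = -1 - v
t(s, c) = 3 - s
r(q, K) = K² + K*q (r(q, K) = K*q + K*K = K*q + K² = K² + K*q)
W = 0 (W = 21*(0*(0 + (3 - 1*(-2)))) = 21*(0*(0 + (3 + 2))) = 21*(0*(0 + 5)) = 21*(0*5) = 21*0 = 0)
W - (-148)/P(6, 23) = 0 - (-148)/(-1 - 1*6) = 0 - (-148)/(-1 - 6) = 0 - (-148)/(-7) = 0 - (-148)*(-1)/7 = 0 - 1*148/7 = 0 - 148/7 = -148/7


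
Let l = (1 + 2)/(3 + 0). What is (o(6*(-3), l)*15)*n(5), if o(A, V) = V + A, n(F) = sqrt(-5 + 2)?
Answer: -255*I*sqrt(3) ≈ -441.67*I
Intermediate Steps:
l = 1 (l = 3/3 = 3*(1/3) = 1)
n(F) = I*sqrt(3) (n(F) = sqrt(-3) = I*sqrt(3))
o(A, V) = A + V
(o(6*(-3), l)*15)*n(5) = ((6*(-3) + 1)*15)*(I*sqrt(3)) = ((-18 + 1)*15)*(I*sqrt(3)) = (-17*15)*(I*sqrt(3)) = -255*I*sqrt(3)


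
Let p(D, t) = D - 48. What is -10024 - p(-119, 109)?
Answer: -9857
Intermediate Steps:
p(D, t) = -48 + D
-10024 - p(-119, 109) = -10024 - (-48 - 119) = -10024 - 1*(-167) = -10024 + 167 = -9857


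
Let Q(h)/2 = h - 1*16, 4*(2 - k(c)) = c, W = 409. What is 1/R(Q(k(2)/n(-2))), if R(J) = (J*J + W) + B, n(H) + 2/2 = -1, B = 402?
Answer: 4/7733 ≈ 0.00051726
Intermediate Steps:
n(H) = -2 (n(H) = -1 - 1 = -2)
k(c) = 2 - c/4
Q(h) = -32 + 2*h (Q(h) = 2*(h - 1*16) = 2*(h - 16) = 2*(-16 + h) = -32 + 2*h)
R(J) = 811 + J**2 (R(J) = (J*J + 409) + 402 = (J**2 + 409) + 402 = (409 + J**2) + 402 = 811 + J**2)
1/R(Q(k(2)/n(-2))) = 1/(811 + (-32 + 2*((2 - 1/4*2)/(-2)))**2) = 1/(811 + (-32 + 2*((2 - 1/2)*(-1/2)))**2) = 1/(811 + (-32 + 2*((3/2)*(-1/2)))**2) = 1/(811 + (-32 + 2*(-3/4))**2) = 1/(811 + (-32 - 3/2)**2) = 1/(811 + (-67/2)**2) = 1/(811 + 4489/4) = 1/(7733/4) = 4/7733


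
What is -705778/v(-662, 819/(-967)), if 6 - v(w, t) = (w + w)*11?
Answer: -352889/7285 ≈ -48.440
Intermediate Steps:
v(w, t) = 6 - 22*w (v(w, t) = 6 - (w + w)*11 = 6 - 2*w*11 = 6 - 22*w)
-705778/v(-662, 819/(-967)) = -705778/(6 - 22*(-662)) = -705778/(6 + 14564) = -705778/14570 = -705778*1/14570 = -352889/7285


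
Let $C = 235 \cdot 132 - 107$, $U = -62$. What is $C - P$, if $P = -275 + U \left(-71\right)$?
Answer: $26786$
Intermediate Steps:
$C = 30913$ ($C = 31020 - 107 = 30913$)
$P = 4127$ ($P = -275 - -4402 = -275 + 4402 = 4127$)
$C - P = 30913 - 4127 = 26786$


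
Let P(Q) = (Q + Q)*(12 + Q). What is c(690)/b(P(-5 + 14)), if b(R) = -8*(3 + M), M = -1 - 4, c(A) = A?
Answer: 345/8 ≈ 43.125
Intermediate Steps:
M = -5
P(Q) = 2*Q*(12 + Q) (P(Q) = (2*Q)*(12 + Q) = 2*Q*(12 + Q))
b(R) = 16 (b(R) = -8*(3 - 5) = -8*(-2) = 16)
c(690)/b(P(-5 + 14)) = 690/16 = 690*(1/16) = 345/8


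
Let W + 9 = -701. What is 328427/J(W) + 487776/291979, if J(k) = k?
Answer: -95547466073/207305090 ≈ -460.90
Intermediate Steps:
W = -710 (W = -9 - 701 = -710)
328427/J(W) + 487776/291979 = 328427/(-710) + 487776/291979 = 328427*(-1/710) + 487776*(1/291979) = -328427/710 + 487776/291979 = -95547466073/207305090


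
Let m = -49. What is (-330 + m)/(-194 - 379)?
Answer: 379/573 ≈ 0.66143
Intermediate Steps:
(-330 + m)/(-194 - 379) = (-330 - 49)/(-194 - 379) = -379/(-573) = -379*(-1/573) = 379/573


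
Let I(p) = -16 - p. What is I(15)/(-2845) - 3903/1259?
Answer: -11065006/3581855 ≈ -3.0892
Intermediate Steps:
I(15)/(-2845) - 3903/1259 = (-16 - 1*15)/(-2845) - 3903/1259 = (-16 - 15)*(-1/2845) - 3903*1/1259 = -31*(-1/2845) - 3903/1259 = 31/2845 - 3903/1259 = -11065006/3581855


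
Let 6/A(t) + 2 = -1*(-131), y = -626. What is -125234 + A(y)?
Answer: -5385060/43 ≈ -1.2523e+5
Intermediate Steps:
A(t) = 2/43 (A(t) = 6/(-2 - 1*(-131)) = 6/(-2 + 131) = 6/129 = 6*(1/129) = 2/43)
-125234 + A(y) = -125234 + 2/43 = -5385060/43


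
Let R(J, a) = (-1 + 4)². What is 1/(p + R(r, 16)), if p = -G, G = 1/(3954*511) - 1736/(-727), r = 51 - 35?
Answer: 1468899138/9712513931 ≈ 0.15124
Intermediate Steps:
r = 16
G = 3507578311/1468899138 (G = (1/3954)*(1/511) - 1736*(-1/727) = 1/2020494 + 1736/727 = 3507578311/1468899138 ≈ 2.3879)
R(J, a) = 9 (R(J, a) = 3² = 9)
p = -3507578311/1468899138 (p = -1*3507578311/1468899138 = -3507578311/1468899138 ≈ -2.3879)
1/(p + R(r, 16)) = 1/(-3507578311/1468899138 + 9) = 1/(9712513931/1468899138) = 1468899138/9712513931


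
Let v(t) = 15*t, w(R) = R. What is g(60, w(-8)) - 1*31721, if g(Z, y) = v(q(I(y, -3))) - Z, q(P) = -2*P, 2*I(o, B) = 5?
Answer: -31856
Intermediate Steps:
I(o, B) = 5/2 (I(o, B) = (1/2)*5 = 5/2)
g(Z, y) = -75 - Z (g(Z, y) = 15*(-2*5/2) - Z = 15*(-5) - Z = -75 - Z)
g(60, w(-8)) - 1*31721 = (-75 - 1*60) - 1*31721 = (-75 - 60) - 31721 = -135 - 31721 = -31856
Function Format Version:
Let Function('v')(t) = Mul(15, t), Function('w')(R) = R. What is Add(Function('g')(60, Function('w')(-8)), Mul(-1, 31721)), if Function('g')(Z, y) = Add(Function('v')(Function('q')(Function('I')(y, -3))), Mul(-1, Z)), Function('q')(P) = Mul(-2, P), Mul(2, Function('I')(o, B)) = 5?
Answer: -31856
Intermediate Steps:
Function('I')(o, B) = Rational(5, 2) (Function('I')(o, B) = Mul(Rational(1, 2), 5) = Rational(5, 2))
Function('g')(Z, y) = Add(-75, Mul(-1, Z)) (Function('g')(Z, y) = Add(Mul(15, Mul(-2, Rational(5, 2))), Mul(-1, Z)) = Add(Mul(15, -5), Mul(-1, Z)) = Add(-75, Mul(-1, Z)))
Add(Function('g')(60, Function('w')(-8)), Mul(-1, 31721)) = Add(Add(-75, Mul(-1, 60)), Mul(-1, 31721)) = Add(Add(-75, -60), -31721) = Add(-135, -31721) = -31856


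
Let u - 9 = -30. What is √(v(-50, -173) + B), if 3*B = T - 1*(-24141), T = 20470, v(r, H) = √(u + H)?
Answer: √(133833 + 9*I*√194)/3 ≈ 121.94 + 0.05711*I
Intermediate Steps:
u = -21 (u = 9 - 30 = -21)
v(r, H) = √(-21 + H)
B = 44611/3 (B = (20470 - 1*(-24141))/3 = (20470 + 24141)/3 = (⅓)*44611 = 44611/3 ≈ 14870.)
√(v(-50, -173) + B) = √(√(-21 - 173) + 44611/3) = √(√(-194) + 44611/3) = √(I*√194 + 44611/3) = √(44611/3 + I*√194)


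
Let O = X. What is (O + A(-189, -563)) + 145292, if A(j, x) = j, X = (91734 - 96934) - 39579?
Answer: 100324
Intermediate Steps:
X = -44779 (X = -5200 - 39579 = -44779)
O = -44779
(O + A(-189, -563)) + 145292 = (-44779 - 189) + 145292 = -44968 + 145292 = 100324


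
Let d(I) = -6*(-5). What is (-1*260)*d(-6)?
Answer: -7800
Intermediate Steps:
d(I) = 30
(-1*260)*d(-6) = -1*260*30 = -260*30 = -7800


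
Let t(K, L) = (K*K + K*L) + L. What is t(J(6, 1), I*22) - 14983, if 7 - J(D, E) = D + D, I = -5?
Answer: -14518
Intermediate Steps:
J(D, E) = 7 - 2*D (J(D, E) = 7 - (D + D) = 7 - 2*D)
t(K, L) = L + K² + K*L (t(K, L) = (K² + K*L) + L = L + K² + K*L)
t(J(6, 1), I*22) - 14983 = (-5*22 + (7 - 2*6)² + (7 - 2*6)*(-5*22)) - 14983 = (-110 + (7 - 12)² + (7 - 12)*(-110)) - 14983 = (-110 + (-5)² - 5*(-110)) - 14983 = (-110 + 25 + 550) - 14983 = 465 - 14983 = -14518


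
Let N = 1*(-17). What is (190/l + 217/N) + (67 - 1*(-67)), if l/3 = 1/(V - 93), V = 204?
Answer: 121571/17 ≈ 7151.2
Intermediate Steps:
l = 1/37 (l = 3/(204 - 93) = 3/111 = 3*(1/111) = 1/37 ≈ 0.027027)
N = -17
(190/l + 217/N) + (67 - 1*(-67)) = (190/(1/37) + 217/(-17)) + (67 - 1*(-67)) = (190*37 + 217*(-1/17)) + (67 + 67) = (7030 - 217/17) + 134 = 119293/17 + 134 = 121571/17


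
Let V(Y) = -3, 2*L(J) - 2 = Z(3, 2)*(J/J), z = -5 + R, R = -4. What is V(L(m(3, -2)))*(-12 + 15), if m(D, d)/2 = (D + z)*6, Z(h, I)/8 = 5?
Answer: -9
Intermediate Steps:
Z(h, I) = 40 (Z(h, I) = 8*5 = 40)
z = -9 (z = -5 - 4 = -9)
m(D, d) = -108 + 12*D (m(D, d) = 2*((D - 9)*6) = 2*((-9 + D)*6) = 2*(-54 + 6*D) = -108 + 12*D)
L(J) = 21 (L(J) = 1 + (40*(J/J))/2 = 1 + (40*1)/2 = 1 + (½)*40 = 1 + 20 = 21)
V(L(m(3, -2)))*(-12 + 15) = -3*(-12 + 15) = -3*3 = -9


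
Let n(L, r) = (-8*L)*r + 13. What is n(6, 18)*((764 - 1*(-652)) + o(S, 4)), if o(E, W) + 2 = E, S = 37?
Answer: -1234801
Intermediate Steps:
n(L, r) = 13 - 8*L*r (n(L, r) = -8*L*r + 13 = 13 - 8*L*r)
o(E, W) = -2 + E
n(6, 18)*((764 - 1*(-652)) + o(S, 4)) = (13 - 8*6*18)*((764 - 1*(-652)) + (-2 + 37)) = (13 - 864)*((764 + 652) + 35) = -851*(1416 + 35) = -851*1451 = -1234801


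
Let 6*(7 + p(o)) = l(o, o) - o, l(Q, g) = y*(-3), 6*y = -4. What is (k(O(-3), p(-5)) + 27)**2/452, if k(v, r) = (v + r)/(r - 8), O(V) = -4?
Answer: 1322500/778457 ≈ 1.6989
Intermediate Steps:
y = -2/3 (y = (1/6)*(-4) = -2/3 ≈ -0.66667)
l(Q, g) = 2 (l(Q, g) = -2/3*(-3) = 2)
p(o) = -20/3 - o/6 (p(o) = -7 + (2 - o)/6 = -7 + (1/3 - o/6) = -20/3 - o/6)
k(v, r) = (r + v)/(-8 + r)
(k(O(-3), p(-5)) + 27)**2/452 = (((-20/3 - 1/6*(-5)) - 4)/(-8 + (-20/3 - 1/6*(-5))) + 27)**2/452 = (((-20/3 + 5/6) - 4)/(-8 + (-20/3 + 5/6)) + 27)**2*(1/452) = ((-35/6 - 4)/(-8 - 35/6) + 27)**2*(1/452) = (-59/6/(-83/6) + 27)**2*(1/452) = (-6/83*(-59/6) + 27)**2*(1/452) = (59/83 + 27)**2*(1/452) = (2300/83)**2*(1/452) = (5290000/6889)*(1/452) = 1322500/778457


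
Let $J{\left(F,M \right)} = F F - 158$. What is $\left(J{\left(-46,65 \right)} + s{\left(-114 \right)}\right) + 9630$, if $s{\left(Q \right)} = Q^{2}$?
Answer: $24584$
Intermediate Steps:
$J{\left(F,M \right)} = -158 + F^{2}$ ($J{\left(F,M \right)} = F^{2} - 158 = -158 + F^{2}$)
$\left(J{\left(-46,65 \right)} + s{\left(-114 \right)}\right) + 9630 = \left(\left(-158 + \left(-46\right)^{2}\right) + \left(-114\right)^{2}\right) + 9630 = \left(\left(-158 + 2116\right) + 12996\right) + 9630 = \left(1958 + 12996\right) + 9630 = 14954 + 9630 = 24584$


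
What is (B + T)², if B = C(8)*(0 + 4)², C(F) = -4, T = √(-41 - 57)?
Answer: 3998 - 896*I*√2 ≈ 3998.0 - 1267.1*I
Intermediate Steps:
T = 7*I*√2 (T = √(-98) = 7*I*√2 ≈ 9.8995*I)
B = -64 (B = -4*(0 + 4)² = -4*4² = -4*16 = -64)
(B + T)² = (-64 + 7*I*√2)²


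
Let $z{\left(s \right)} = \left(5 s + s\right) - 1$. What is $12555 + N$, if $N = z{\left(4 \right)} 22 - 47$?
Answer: $13014$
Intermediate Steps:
$z{\left(s \right)} = -1 + 6 s$ ($z{\left(s \right)} = 6 s - 1 = -1 + 6 s$)
$N = 459$ ($N = \left(-1 + 6 \cdot 4\right) 22 - 47 = \left(-1 + 24\right) 22 - 47 = 23 \cdot 22 - 47 = 506 - 47 = 459$)
$12555 + N = 12555 + 459 = 13014$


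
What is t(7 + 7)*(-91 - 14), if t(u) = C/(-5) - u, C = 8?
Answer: 1638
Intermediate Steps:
t(u) = -8/5 - u (t(u) = 8/(-5) - u = 8*(-⅕) - u = -8/5 - u)
t(7 + 7)*(-91 - 14) = (-8/5 - (7 + 7))*(-91 - 14) = (-8/5 - 1*14)*(-105) = (-8/5 - 14)*(-105) = -78/5*(-105) = 1638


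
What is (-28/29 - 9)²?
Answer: 83521/841 ≈ 99.312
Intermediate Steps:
(-28/29 - 9)² = (-289/29)² = 83521/841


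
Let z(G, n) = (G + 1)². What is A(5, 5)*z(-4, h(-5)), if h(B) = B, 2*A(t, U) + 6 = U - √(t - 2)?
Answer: -9/2 - 9*√3/2 ≈ -12.294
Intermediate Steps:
A(t, U) = -3 + U/2 - √(-2 + t)/2 (A(t, U) = -3 + (U - √(t - 2))/2 = -3 + (U - √(-2 + t))/2 = -3 + (U/2 - √(-2 + t)/2) = -3 + U/2 - √(-2 + t)/2)
z(G, n) = (1 + G)²
A(5, 5)*z(-4, h(-5)) = (-3 + (½)*5 - √(-2 + 5)/2)*(1 - 4)² = (-3 + 5/2 - √3/2)*(-3)² = (-½ - √3/2)*9 = -9/2 - 9*√3/2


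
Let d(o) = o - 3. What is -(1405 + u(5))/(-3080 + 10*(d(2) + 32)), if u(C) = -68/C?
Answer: 6957/13850 ≈ 0.50231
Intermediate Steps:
d(o) = -3 + o
-(1405 + u(5))/(-3080 + 10*(d(2) + 32)) = -(1405 - 68/5)/(-3080 + 10*((-3 + 2) + 32)) = -(1405 - 68*⅕)/(-3080 + 10*(-1 + 32)) = -(1405 - 68/5)/(-3080 + 10*31) = -6957/(5*(-3080 + 310)) = -6957/(5*(-2770)) = -6957*(-1)/(5*2770) = -1*(-6957/13850) = 6957/13850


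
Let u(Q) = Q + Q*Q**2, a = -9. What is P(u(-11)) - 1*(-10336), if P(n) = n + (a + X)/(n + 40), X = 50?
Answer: 11710147/1302 ≈ 8994.0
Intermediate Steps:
u(Q) = Q + Q**3
P(n) = n + 41/(40 + n) (P(n) = n + (-9 + 50)/(n + 40) = n + 41/(40 + n))
P(u(-11)) - 1*(-10336) = (41 + (-11 + (-11)**3)**2 + 40*(-11 + (-11)**3))/(40 + (-11 + (-11)**3)) - 1*(-10336) = (41 + (-11 - 1331)**2 + 40*(-11 - 1331))/(40 + (-11 - 1331)) + 10336 = (41 + (-1342)**2 + 40*(-1342))/(40 - 1342) + 10336 = (41 + 1800964 - 53680)/(-1302) + 10336 = -1/1302*1747325 + 10336 = -1747325/1302 + 10336 = 11710147/1302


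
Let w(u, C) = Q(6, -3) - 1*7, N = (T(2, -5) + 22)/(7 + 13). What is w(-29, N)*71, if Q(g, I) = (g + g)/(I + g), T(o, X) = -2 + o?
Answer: -213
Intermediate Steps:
Q(g, I) = 2*g/(I + g) (Q(g, I) = (2*g)/(I + g) = 2*g/(I + g))
N = 11/10 (N = ((-2 + 2) + 22)/(7 + 13) = (0 + 22)/20 = 22*(1/20) = 11/10 ≈ 1.1000)
w(u, C) = -3 (w(u, C) = 2*6/(-3 + 6) - 1*7 = 2*6/3 - 7 = 2*6*(⅓) - 7 = 4 - 7 = -3)
w(-29, N)*71 = -3*71 = -213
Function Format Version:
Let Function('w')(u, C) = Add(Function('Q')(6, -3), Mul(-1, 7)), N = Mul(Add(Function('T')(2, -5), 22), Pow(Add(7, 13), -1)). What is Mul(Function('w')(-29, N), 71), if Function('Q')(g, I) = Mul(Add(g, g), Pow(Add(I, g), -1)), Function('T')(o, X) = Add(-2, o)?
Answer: -213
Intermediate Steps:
Function('Q')(g, I) = Mul(2, g, Pow(Add(I, g), -1)) (Function('Q')(g, I) = Mul(Mul(2, g), Pow(Add(I, g), -1)) = Mul(2, g, Pow(Add(I, g), -1)))
N = Rational(11, 10) (N = Mul(Add(Add(-2, 2), 22), Pow(Add(7, 13), -1)) = Mul(Add(0, 22), Pow(20, -1)) = Mul(22, Rational(1, 20)) = Rational(11, 10) ≈ 1.1000)
Function('w')(u, C) = -3 (Function('w')(u, C) = Add(Mul(2, 6, Pow(Add(-3, 6), -1)), Mul(-1, 7)) = Add(Mul(2, 6, Pow(3, -1)), -7) = Add(Mul(2, 6, Rational(1, 3)), -7) = Add(4, -7) = -3)
Mul(Function('w')(-29, N), 71) = Mul(-3, 71) = -213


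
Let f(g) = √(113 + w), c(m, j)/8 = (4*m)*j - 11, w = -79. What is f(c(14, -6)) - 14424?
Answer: -14424 + √34 ≈ -14418.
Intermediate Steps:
c(m, j) = -88 + 32*j*m (c(m, j) = 8*((4*m)*j - 11) = 8*(4*j*m - 11) = 8*(-11 + 4*j*m) = -88 + 32*j*m)
f(g) = √34 (f(g) = √(113 - 79) = √34)
f(c(14, -6)) - 14424 = √34 - 14424 = -14424 + √34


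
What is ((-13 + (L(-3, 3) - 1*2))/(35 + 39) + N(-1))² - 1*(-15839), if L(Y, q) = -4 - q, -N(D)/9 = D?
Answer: 21787275/1369 ≈ 15915.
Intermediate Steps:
N(D) = -9*D
((-13 + (L(-3, 3) - 1*2))/(35 + 39) + N(-1))² - 1*(-15839) = ((-13 + ((-4 - 1*3) - 1*2))/(35 + 39) - 9*(-1))² - 1*(-15839) = ((-13 + ((-4 - 3) - 2))/74 + 9)² + 15839 = ((-13 + (-7 - 2))*(1/74) + 9)² + 15839 = ((-13 - 9)*(1/74) + 9)² + 15839 = (-22*1/74 + 9)² + 15839 = (-11/37 + 9)² + 15839 = (322/37)² + 15839 = 103684/1369 + 15839 = 21787275/1369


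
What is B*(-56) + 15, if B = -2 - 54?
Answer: 3151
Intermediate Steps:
B = -56
B*(-56) + 15 = -56*(-56) + 15 = 3136 + 15 = 3151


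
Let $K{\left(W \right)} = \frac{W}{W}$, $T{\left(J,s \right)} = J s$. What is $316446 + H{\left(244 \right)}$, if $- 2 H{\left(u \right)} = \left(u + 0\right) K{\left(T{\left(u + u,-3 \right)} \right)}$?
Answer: $316324$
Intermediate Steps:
$K{\left(W \right)} = 1$
$H{\left(u \right)} = - \frac{u}{2}$ ($H{\left(u \right)} = - \frac{\left(u + 0\right) 1}{2} = - \frac{u 1}{2} = - \frac{u}{2}$)
$316446 + H{\left(244 \right)} = 316446 - 122 = 316324$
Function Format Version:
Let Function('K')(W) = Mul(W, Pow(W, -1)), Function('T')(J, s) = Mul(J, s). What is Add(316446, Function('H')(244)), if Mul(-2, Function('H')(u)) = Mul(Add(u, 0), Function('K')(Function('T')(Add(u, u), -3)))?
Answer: 316324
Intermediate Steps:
Function('K')(W) = 1
Function('H')(u) = Mul(Rational(-1, 2), u) (Function('H')(u) = Mul(Rational(-1, 2), Mul(Add(u, 0), 1)) = Mul(Rational(-1, 2), Mul(u, 1)) = Mul(Rational(-1, 2), u))
Add(316446, Function('H')(244)) = Add(316446, Mul(Rational(-1, 2), 244)) = Add(316446, -122) = 316324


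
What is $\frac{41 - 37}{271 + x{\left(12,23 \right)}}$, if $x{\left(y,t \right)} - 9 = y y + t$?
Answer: $\frac{4}{447} \approx 0.0089485$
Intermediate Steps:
$x{\left(y,t \right)} = 9 + t + y^{2}$ ($x{\left(y,t \right)} = 9 + \left(y y + t\right) = 9 + \left(y^{2} + t\right) = 9 + \left(t + y^{2}\right) = 9 + t + y^{2}$)
$\frac{41 - 37}{271 + x{\left(12,23 \right)}} = \frac{41 - 37}{271 + \left(9 + 23 + 12^{2}\right)} = \frac{4}{271 + \left(9 + 23 + 144\right)} = \frac{4}{271 + 176} = \frac{4}{447}$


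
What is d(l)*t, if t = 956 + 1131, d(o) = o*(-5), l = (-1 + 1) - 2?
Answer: 20870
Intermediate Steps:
l = -2 (l = 0 - 2 = -2)
d(o) = -5*o
t = 2087
d(l)*t = -5*(-2)*2087 = 10*2087 = 20870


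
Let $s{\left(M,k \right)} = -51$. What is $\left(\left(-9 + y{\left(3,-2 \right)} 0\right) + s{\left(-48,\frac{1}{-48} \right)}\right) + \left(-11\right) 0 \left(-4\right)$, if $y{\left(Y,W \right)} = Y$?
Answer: $-60$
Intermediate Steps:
$\left(\left(-9 + y{\left(3,-2 \right)} 0\right) + s{\left(-48,\frac{1}{-48} \right)}\right) + \left(-11\right) 0 \left(-4\right) = \left(\left(-9 + 3 \cdot 0\right) - 51\right) + \left(-11\right) 0 \left(-4\right) = \left(\left(-9 + 0\right) - 51\right) + 0 \left(-4\right) = \left(-9 - 51\right) + 0 = -60 + 0 = -60$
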